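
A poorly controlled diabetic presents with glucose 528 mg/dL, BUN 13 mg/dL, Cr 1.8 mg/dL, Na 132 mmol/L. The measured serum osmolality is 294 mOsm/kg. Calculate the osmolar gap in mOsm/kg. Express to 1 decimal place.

-4.0 mOsm/kg

Calculated osmolality = 2·Na + glucose/18 + BUN/2.8
= 2·132 + 528/18 + 13/2.8
= 264 + 29.33 + 4.64
= 297.97 mOsm/kg ≈ 298.0 mOsm/kg
Osmolar gap = measured − calculated = 294 − 298.0 = -4.0 mOsm/kg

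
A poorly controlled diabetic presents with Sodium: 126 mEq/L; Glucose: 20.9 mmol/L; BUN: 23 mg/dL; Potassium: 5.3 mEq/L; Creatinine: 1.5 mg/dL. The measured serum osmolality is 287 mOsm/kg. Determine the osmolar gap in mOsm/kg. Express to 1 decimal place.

Calculated osmolality = 2·Na + glucose + BUN/2.8
= 2·126 + 20.9 + 23/2.8
= 252 + 20.90 + 8.21
= 281.11 mOsm/kg ≈ 281.1 mOsm/kg
Osmolar gap = measured − calculated = 287 − 281.1 = 5.9 mOsm/kg

5.9 mOsm/kg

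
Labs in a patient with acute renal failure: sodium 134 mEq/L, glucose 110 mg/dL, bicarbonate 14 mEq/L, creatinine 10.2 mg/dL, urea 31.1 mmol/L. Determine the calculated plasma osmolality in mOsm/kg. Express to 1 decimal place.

305.2 mOsm/kg

Calculated osmolality = 2·Na + glucose/18 + urea
= 2·134 + 110/18 + 31.1
= 268 + 6.11 + 31.10
= 305.21 mOsm/kg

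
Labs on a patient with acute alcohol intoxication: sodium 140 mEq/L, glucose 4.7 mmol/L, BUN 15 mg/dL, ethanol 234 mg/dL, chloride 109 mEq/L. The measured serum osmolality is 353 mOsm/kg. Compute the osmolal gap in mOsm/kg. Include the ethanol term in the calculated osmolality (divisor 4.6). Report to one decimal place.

Calculated osmolality = 2·Na + glucose + BUN/2.8 + ethanol/4.6
= 2·140 + 4.7 + 15/2.8 + 234/4.6
= 280 + 4.70 + 5.36 + 50.87
= 340.93 mOsm/kg ≈ 340.9 mOsm/kg
Osmolar gap = measured − calculated = 353 − 340.9 = 12.1 mOsm/kg

12.1 mOsm/kg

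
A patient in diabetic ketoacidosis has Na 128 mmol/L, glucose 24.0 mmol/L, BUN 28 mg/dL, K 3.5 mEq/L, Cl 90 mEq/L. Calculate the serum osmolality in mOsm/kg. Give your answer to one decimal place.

Calculated osmolality = 2·Na + glucose + BUN/2.8
= 2·128 + 24 + 28/2.8
= 256 + 24 + 10
= 290 mOsm/kg

290.0 mOsm/kg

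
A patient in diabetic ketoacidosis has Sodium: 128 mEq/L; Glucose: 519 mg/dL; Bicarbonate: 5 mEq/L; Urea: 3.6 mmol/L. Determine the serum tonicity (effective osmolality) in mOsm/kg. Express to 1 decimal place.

284.8 mOsm/kg

Effective osmolality excludes urea (freely permeant across cell membranes):
2·Na + glucose/18
= 2·128 + 519/18
= 256 + 28.83
= 284.83 mOsm/kg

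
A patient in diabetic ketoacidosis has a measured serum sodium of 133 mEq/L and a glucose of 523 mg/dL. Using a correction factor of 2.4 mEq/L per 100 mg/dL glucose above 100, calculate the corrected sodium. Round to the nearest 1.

143 mEq/L

Corrected Na = measured Na + 2.4 · (glucose − 100)/100
= 133 + 2.4 · (523 − 100)/100
= 133 + 10.2
= 143.2 mEq/L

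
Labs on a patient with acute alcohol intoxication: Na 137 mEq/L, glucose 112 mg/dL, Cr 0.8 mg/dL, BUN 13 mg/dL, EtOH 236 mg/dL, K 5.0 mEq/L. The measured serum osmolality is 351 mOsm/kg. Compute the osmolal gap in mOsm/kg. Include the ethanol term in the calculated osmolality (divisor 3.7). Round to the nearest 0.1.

Calculated osmolality = 2·Na + glucose/18 + BUN/2.8 + ethanol/3.7
= 2·137 + 112/18 + 13/2.8 + 236/3.7
= 274 + 6.22 + 4.64 + 63.78
= 348.64 mOsm/kg ≈ 348.6 mOsm/kg
Osmolar gap = measured − calculated = 351 − 348.6 = 2.4 mOsm/kg

2.4 mOsm/kg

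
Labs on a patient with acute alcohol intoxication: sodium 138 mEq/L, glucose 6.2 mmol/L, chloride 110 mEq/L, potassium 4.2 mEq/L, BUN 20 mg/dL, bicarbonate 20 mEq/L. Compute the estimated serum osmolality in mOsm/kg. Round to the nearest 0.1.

289.3 mOsm/kg

Calculated osmolality = 2·Na + glucose + BUN/2.8
= 2·138 + 6.2 + 20/2.8
= 276 + 6.20 + 7.14
= 289.34 mOsm/kg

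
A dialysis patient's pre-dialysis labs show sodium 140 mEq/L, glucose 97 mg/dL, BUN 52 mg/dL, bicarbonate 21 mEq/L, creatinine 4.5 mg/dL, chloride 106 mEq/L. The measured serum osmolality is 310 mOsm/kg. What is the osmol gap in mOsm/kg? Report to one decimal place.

Calculated osmolality = 2·Na + glucose/18 + BUN/2.8
= 2·140 + 97/18 + 52/2.8
= 280 + 5.39 + 18.57
= 303.96 mOsm/kg ≈ 304.0 mOsm/kg
Osmolar gap = measured − calculated = 310 − 304.0 = 6.0 mOsm/kg

6.0 mOsm/kg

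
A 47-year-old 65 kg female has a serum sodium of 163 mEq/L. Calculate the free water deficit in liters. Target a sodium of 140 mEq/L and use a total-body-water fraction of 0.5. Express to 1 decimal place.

5.3 L

TBW = 0.5 · 65 = 32.5 L
Free water deficit = TBW · (Na/140 − 1)
= 32.5 · (163/140 − 1)
= 32.5 · 0.1643
= 5.34 L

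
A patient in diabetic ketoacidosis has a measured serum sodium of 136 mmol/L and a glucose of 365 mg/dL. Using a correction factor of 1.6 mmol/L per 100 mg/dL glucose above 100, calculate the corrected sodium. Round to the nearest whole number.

Corrected Na = measured Na + 1.6 · (glucose − 100)/100
= 136 + 1.6 · (365 − 100)/100
= 136 + 4.2
= 140.2 mmol/L

140 mmol/L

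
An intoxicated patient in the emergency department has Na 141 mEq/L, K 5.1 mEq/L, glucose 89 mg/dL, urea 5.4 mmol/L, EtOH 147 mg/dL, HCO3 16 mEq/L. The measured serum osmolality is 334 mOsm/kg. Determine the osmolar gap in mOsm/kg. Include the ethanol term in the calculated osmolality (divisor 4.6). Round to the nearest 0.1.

Calculated osmolality = 2·Na + glucose/18 + urea + ethanol/4.6
= 2·141 + 89/18 + 5.4 + 147/4.6
= 282 + 4.94 + 5.40 + 31.96
= 324.3 mOsm/kg ≈ 324.3 mOsm/kg
Osmolar gap = measured − calculated = 334 − 324.3 = 9.7 mOsm/kg

9.7 mOsm/kg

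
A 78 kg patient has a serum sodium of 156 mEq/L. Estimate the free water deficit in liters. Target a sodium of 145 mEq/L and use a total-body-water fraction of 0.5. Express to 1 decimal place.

TBW = 0.5 · 78 = 39 L
Free water deficit = TBW · (Na/145 − 1)
= 39 · (156/145 − 1)
= 39 · 0.0759
= 2.96 L

3.0 L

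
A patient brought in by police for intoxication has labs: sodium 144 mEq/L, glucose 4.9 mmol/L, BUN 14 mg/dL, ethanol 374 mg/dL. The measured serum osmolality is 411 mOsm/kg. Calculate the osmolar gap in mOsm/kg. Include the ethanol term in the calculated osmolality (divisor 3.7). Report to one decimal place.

12.0 mOsm/kg

Calculated osmolality = 2·Na + glucose + BUN/2.8 + ethanol/3.7
= 2·144 + 4.9 + 14/2.8 + 374/3.7
= 288 + 4.90 + 5 + 101.08
= 398.98 mOsm/kg ≈ 399.0 mOsm/kg
Osmolar gap = measured − calculated = 411 − 399.0 = 12.0 mOsm/kg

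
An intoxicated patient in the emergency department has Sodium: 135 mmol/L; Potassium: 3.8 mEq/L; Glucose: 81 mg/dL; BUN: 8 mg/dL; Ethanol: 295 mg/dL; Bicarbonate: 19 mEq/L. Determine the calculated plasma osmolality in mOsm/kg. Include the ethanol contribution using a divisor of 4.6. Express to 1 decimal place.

341.5 mOsm/kg

Calculated osmolality = 2·Na + glucose/18 + BUN/2.8 + ethanol/4.6
= 2·135 + 81/18 + 8/2.8 + 295/4.6
= 270 + 4.50 + 2.86 + 64.13
= 341.49 mOsm/kg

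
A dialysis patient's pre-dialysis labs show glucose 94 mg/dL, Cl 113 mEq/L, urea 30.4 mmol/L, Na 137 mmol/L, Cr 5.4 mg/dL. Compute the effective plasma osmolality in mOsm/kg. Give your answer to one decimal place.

279.2 mOsm/kg

Effective osmolality excludes urea (freely permeant across cell membranes):
2·Na + glucose/18
= 2·137 + 94/18
= 274 + 5.22
= 279.22 mOsm/kg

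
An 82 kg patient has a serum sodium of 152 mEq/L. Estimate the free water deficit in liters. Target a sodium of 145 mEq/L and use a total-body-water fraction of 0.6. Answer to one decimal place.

2.4 L

TBW = 0.6 · 82 = 49.2 L
Free water deficit = TBW · (Na/145 − 1)
= 49.2 · (152/145 − 1)
= 49.2 · 0.0483
= 2.38 L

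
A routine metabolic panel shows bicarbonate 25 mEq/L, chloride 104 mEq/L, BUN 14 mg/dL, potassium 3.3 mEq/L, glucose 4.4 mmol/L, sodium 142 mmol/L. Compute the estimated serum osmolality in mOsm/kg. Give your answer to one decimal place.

Calculated osmolality = 2·Na + glucose + BUN/2.8
= 2·142 + 4.4 + 14/2.8
= 284 + 4.40 + 5
= 293.4 mOsm/kg

293.4 mOsm/kg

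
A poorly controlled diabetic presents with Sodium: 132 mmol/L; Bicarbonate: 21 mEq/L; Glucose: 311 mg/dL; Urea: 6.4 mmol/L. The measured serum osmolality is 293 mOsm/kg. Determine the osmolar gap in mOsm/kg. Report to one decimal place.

5.3 mOsm/kg

Calculated osmolality = 2·Na + glucose/18 + urea
= 2·132 + 311/18 + 6.4
= 264 + 17.28 + 6.40
= 287.68 mOsm/kg ≈ 287.7 mOsm/kg
Osmolar gap = measured − calculated = 293 − 287.7 = 5.3 mOsm/kg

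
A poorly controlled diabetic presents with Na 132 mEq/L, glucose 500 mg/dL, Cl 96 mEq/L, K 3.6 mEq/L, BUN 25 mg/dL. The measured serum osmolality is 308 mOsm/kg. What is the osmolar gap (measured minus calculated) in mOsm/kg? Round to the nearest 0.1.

7.3 mOsm/kg

Calculated osmolality = 2·Na + glucose/18 + BUN/2.8
= 2·132 + 500/18 + 25/2.8
= 264 + 27.78 + 8.93
= 300.71 mOsm/kg ≈ 300.7 mOsm/kg
Osmolar gap = measured − calculated = 308 − 300.7 = 7.3 mOsm/kg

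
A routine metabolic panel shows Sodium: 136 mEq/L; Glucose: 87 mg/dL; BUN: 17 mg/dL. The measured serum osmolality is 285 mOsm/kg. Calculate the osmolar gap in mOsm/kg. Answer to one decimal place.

Calculated osmolality = 2·Na + glucose/18 + BUN/2.8
= 2·136 + 87/18 + 17/2.8
= 272 + 4.83 + 6.07
= 282.9 mOsm/kg ≈ 282.9 mOsm/kg
Osmolar gap = measured − calculated = 285 − 282.9 = 2.1 mOsm/kg

2.1 mOsm/kg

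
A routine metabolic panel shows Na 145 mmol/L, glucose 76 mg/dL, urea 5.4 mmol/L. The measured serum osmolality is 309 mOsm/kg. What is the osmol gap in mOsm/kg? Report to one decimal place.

Calculated osmolality = 2·Na + glucose/18 + urea
= 2·145 + 76/18 + 5.4
= 290 + 4.22 + 5.40
= 299.62 mOsm/kg ≈ 299.6 mOsm/kg
Osmolar gap = measured − calculated = 309 − 299.6 = 9.4 mOsm/kg

9.4 mOsm/kg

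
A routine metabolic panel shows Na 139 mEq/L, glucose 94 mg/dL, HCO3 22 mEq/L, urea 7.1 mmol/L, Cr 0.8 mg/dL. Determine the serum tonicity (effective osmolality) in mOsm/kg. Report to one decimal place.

Effective osmolality excludes urea (freely permeant across cell membranes):
2·Na + glucose/18
= 2·139 + 94/18
= 278 + 5.22
= 283.22 mOsm/kg

283.2 mOsm/kg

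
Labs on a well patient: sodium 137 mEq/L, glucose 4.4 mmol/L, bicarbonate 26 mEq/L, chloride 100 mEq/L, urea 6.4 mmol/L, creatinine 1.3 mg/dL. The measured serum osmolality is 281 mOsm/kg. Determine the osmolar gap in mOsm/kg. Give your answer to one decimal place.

-3.8 mOsm/kg

Calculated osmolality = 2·Na + glucose + urea
= 2·137 + 4.4 + 6.4
= 274 + 4.40 + 6.40
= 284.8 mOsm/kg ≈ 284.8 mOsm/kg
Osmolar gap = measured − calculated = 281 − 284.8 = -3.8 mOsm/kg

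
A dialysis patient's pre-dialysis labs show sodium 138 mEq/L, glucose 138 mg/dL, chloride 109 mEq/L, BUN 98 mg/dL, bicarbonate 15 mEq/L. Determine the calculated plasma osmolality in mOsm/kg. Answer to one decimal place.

Calculated osmolality = 2·Na + glucose/18 + BUN/2.8
= 2·138 + 138/18 + 98/2.8
= 276 + 7.67 + 35
= 318.67 mOsm/kg

318.7 mOsm/kg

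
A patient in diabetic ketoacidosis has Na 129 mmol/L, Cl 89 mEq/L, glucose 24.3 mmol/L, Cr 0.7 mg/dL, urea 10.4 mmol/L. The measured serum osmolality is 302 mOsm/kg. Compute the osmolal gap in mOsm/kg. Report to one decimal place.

9.3 mOsm/kg

Calculated osmolality = 2·Na + glucose + urea
= 2·129 + 24.3 + 10.4
= 258 + 24.30 + 10.40
= 292.7 mOsm/kg ≈ 292.7 mOsm/kg
Osmolar gap = measured − calculated = 302 − 292.7 = 9.3 mOsm/kg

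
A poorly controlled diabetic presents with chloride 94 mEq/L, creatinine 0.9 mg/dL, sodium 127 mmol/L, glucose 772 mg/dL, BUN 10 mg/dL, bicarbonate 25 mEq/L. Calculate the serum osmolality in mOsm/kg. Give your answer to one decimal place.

300.5 mOsm/kg

Calculated osmolality = 2·Na + glucose/18 + BUN/2.8
= 2·127 + 772/18 + 10/2.8
= 254 + 42.89 + 3.57
= 300.46 mOsm/kg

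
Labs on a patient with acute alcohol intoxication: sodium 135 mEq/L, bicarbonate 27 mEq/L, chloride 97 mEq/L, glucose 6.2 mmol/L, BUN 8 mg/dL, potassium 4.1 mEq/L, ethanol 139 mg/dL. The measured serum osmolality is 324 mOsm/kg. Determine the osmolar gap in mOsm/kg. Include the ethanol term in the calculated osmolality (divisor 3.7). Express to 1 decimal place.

Calculated osmolality = 2·Na + glucose + BUN/2.8 + ethanol/3.7
= 2·135 + 6.2 + 8/2.8 + 139/3.7
= 270 + 6.20 + 2.86 + 37.57
= 316.63 mOsm/kg ≈ 316.6 mOsm/kg
Osmolar gap = measured − calculated = 324 − 316.6 = 7.4 mOsm/kg

7.4 mOsm/kg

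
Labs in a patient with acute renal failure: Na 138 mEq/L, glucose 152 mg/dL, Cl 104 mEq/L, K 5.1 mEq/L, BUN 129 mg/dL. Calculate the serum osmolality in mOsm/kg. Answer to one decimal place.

Calculated osmolality = 2·Na + glucose/18 + BUN/2.8
= 2·138 + 152/18 + 129/2.8
= 276 + 8.44 + 46.07
= 330.51 mOsm/kg

330.5 mOsm/kg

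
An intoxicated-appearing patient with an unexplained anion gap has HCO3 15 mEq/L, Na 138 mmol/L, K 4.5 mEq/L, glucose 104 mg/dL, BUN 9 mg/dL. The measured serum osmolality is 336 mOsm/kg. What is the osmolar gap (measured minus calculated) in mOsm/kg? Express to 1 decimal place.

51.0 mOsm/kg

Calculated osmolality = 2·Na + glucose/18 + BUN/2.8
= 2·138 + 104/18 + 9/2.8
= 276 + 5.78 + 3.21
= 284.99 mOsm/kg ≈ 285.0 mOsm/kg
Osmolar gap = measured − calculated = 336 − 285.0 = 51.0 mOsm/kg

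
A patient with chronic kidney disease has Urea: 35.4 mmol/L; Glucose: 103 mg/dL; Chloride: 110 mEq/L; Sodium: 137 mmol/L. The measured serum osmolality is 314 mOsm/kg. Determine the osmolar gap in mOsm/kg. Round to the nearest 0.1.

-1.1 mOsm/kg

Calculated osmolality = 2·Na + glucose/18 + urea
= 2·137 + 103/18 + 35.4
= 274 + 5.72 + 35.40
= 315.12 mOsm/kg ≈ 315.1 mOsm/kg
Osmolar gap = measured − calculated = 314 − 315.1 = -1.1 mOsm/kg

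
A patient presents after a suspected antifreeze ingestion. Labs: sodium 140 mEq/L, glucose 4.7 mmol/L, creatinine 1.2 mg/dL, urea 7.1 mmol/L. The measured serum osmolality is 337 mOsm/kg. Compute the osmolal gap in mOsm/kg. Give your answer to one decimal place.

Calculated osmolality = 2·Na + glucose + urea
= 2·140 + 4.7 + 7.1
= 280 + 4.70 + 7.10
= 291.8 mOsm/kg ≈ 291.8 mOsm/kg
Osmolar gap = measured − calculated = 337 − 291.8 = 45.2 mOsm/kg

45.2 mOsm/kg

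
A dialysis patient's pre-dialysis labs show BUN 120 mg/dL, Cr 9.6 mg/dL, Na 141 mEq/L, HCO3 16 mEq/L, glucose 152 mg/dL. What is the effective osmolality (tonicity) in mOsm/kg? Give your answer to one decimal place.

Effective osmolality excludes urea (freely permeant across cell membranes):
2·Na + glucose/18
= 2·141 + 152/18
= 282 + 8.44
= 290.44 mOsm/kg

290.4 mOsm/kg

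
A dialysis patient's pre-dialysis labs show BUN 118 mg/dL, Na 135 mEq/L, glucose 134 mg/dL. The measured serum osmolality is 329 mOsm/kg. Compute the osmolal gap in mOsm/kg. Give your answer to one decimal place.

9.4 mOsm/kg

Calculated osmolality = 2·Na + glucose/18 + BUN/2.8
= 2·135 + 134/18 + 118/2.8
= 270 + 7.44 + 42.14
= 319.58 mOsm/kg ≈ 319.6 mOsm/kg
Osmolar gap = measured − calculated = 329 − 319.6 = 9.4 mOsm/kg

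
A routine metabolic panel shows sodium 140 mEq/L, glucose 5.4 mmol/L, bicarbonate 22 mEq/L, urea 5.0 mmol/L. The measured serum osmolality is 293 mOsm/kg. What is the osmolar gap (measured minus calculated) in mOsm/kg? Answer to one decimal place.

Calculated osmolality = 2·Na + glucose + urea
= 2·140 + 5.4 + 5
= 280 + 5.40 + 5
= 290.4 mOsm/kg ≈ 290.4 mOsm/kg
Osmolar gap = measured − calculated = 293 − 290.4 = 2.6 mOsm/kg

2.6 mOsm/kg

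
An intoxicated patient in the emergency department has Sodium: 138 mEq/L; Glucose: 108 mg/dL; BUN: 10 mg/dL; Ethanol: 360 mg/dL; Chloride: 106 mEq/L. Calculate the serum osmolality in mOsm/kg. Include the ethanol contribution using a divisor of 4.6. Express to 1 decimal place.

363.8 mOsm/kg

Calculated osmolality = 2·Na + glucose/18 + BUN/2.8 + ethanol/4.6
= 2·138 + 108/18 + 10/2.8 + 360/4.6
= 276 + 6 + 3.57 + 78.26
= 363.83 mOsm/kg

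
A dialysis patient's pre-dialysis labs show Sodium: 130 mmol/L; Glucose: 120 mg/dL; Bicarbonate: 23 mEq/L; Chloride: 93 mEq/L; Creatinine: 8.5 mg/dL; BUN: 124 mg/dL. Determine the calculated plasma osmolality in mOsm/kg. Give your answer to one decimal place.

311.0 mOsm/kg

Calculated osmolality = 2·Na + glucose/18 + BUN/2.8
= 2·130 + 120/18 + 124/2.8
= 260 + 6.67 + 44.29
= 310.96 mOsm/kg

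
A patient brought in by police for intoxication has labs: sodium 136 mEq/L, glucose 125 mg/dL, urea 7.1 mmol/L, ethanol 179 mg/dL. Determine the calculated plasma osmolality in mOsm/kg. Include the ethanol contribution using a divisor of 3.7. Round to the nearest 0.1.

334.4 mOsm/kg

Calculated osmolality = 2·Na + glucose/18 + urea + ethanol/3.7
= 2·136 + 125/18 + 7.1 + 179/3.7
= 272 + 6.94 + 7.10 + 48.38
= 334.42 mOsm/kg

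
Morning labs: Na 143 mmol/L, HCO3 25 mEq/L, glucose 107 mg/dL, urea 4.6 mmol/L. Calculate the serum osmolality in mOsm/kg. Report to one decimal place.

Calculated osmolality = 2·Na + glucose/18 + urea
= 2·143 + 107/18 + 4.6
= 286 + 5.94 + 4.60
= 296.54 mOsm/kg

296.5 mOsm/kg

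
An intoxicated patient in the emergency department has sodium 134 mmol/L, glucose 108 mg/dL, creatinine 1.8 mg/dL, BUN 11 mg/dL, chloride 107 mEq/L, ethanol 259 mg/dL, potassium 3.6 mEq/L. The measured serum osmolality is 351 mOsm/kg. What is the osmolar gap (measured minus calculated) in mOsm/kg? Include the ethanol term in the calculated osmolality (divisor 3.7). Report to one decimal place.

Calculated osmolality = 2·Na + glucose/18 + BUN/2.8 + ethanol/3.7
= 2·134 + 108/18 + 11/2.8 + 259/3.7
= 268 + 6 + 3.93 + 70
= 347.93 mOsm/kg ≈ 347.9 mOsm/kg
Osmolar gap = measured − calculated = 351 − 347.9 = 3.1 mOsm/kg

3.1 mOsm/kg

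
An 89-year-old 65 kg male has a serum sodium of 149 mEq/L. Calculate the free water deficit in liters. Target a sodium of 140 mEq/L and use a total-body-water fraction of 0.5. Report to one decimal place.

TBW = 0.5 · 65 = 32.5 L
Free water deficit = TBW · (Na/140 − 1)
= 32.5 · (149/140 − 1)
= 32.5 · 0.0643
= 2.09 L

2.1 L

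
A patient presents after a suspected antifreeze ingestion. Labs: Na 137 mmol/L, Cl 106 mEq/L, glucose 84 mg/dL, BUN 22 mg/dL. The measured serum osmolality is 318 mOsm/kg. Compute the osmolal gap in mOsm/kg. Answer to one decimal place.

31.5 mOsm/kg

Calculated osmolality = 2·Na + glucose/18 + BUN/2.8
= 2·137 + 84/18 + 22/2.8
= 274 + 4.67 + 7.86
= 286.53 mOsm/kg ≈ 286.5 mOsm/kg
Osmolar gap = measured − calculated = 318 − 286.5 = 31.5 mOsm/kg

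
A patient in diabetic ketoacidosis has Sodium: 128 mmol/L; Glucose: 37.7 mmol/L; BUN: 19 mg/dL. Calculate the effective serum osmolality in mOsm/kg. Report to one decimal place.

Effective osmolality excludes urea (freely permeant across cell membranes):
2·Na + glucose
= 2·128 + 37.7
= 256 + 37.7
= 293.7 mOsm/kg

293.7 mOsm/kg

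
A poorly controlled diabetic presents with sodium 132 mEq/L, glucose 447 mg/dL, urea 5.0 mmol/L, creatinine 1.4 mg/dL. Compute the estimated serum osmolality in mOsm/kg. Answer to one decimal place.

293.8 mOsm/kg

Calculated osmolality = 2·Na + glucose/18 + urea
= 2·132 + 447/18 + 5
= 264 + 24.83 + 5
= 293.83 mOsm/kg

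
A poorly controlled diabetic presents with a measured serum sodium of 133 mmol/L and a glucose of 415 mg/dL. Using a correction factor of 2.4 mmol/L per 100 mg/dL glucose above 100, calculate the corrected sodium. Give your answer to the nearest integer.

141 mmol/L

Corrected Na = measured Na + 2.4 · (glucose − 100)/100
= 133 + 2.4 · (415 − 100)/100
= 133 + 7.6
= 140.6 mmol/L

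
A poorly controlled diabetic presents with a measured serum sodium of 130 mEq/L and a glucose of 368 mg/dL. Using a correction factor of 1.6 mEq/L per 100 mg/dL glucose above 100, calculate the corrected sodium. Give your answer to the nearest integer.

Corrected Na = measured Na + 1.6 · (glucose − 100)/100
= 130 + 1.6 · (368 − 100)/100
= 130 + 4.3
= 134.3 mEq/L

134 mEq/L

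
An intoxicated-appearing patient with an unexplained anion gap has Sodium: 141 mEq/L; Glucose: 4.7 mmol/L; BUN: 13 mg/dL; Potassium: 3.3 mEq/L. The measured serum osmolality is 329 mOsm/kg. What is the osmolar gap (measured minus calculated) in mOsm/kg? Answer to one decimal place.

Calculated osmolality = 2·Na + glucose + BUN/2.8
= 2·141 + 4.7 + 13/2.8
= 282 + 4.70 + 4.64
= 291.34 mOsm/kg ≈ 291.3 mOsm/kg
Osmolar gap = measured − calculated = 329 − 291.3 = 37.7 mOsm/kg

37.7 mOsm/kg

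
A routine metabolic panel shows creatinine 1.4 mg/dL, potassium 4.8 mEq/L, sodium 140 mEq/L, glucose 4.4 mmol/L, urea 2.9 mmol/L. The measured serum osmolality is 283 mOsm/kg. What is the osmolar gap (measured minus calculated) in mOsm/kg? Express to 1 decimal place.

-4.3 mOsm/kg

Calculated osmolality = 2·Na + glucose + urea
= 2·140 + 4.4 + 2.9
= 280 + 4.40 + 2.90
= 287.3 mOsm/kg ≈ 287.3 mOsm/kg
Osmolar gap = measured − calculated = 283 − 287.3 = -4.3 mOsm/kg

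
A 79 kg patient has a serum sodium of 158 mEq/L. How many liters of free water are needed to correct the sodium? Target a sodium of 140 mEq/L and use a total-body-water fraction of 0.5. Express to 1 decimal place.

TBW = 0.5 · 79 = 39.5 L
Free water deficit = TBW · (Na/140 − 1)
= 39.5 · (158/140 − 1)
= 39.5 · 0.1286
= 5.08 L

5.1 L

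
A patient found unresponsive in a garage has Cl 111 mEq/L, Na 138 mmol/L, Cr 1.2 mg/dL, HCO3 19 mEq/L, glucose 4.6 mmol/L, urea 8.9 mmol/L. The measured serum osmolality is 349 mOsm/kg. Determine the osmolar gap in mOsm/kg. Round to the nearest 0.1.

Calculated osmolality = 2·Na + glucose + urea
= 2·138 + 4.6 + 8.9
= 276 + 4.60 + 8.90
= 289.5 mOsm/kg ≈ 289.5 mOsm/kg
Osmolar gap = measured − calculated = 349 − 289.5 = 59.5 mOsm/kg

59.5 mOsm/kg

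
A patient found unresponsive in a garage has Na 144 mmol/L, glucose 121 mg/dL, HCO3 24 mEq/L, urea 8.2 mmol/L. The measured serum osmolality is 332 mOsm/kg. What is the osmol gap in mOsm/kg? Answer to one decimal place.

Calculated osmolality = 2·Na + glucose/18 + urea
= 2·144 + 121/18 + 8.2
= 288 + 6.72 + 8.20
= 302.92 mOsm/kg ≈ 302.9 mOsm/kg
Osmolar gap = measured − calculated = 332 − 302.9 = 29.1 mOsm/kg

29.1 mOsm/kg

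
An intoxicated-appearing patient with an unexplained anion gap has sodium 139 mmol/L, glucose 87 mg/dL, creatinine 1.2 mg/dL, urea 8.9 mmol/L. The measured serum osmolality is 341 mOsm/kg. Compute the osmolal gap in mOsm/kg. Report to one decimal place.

49.3 mOsm/kg

Calculated osmolality = 2·Na + glucose/18 + urea
= 2·139 + 87/18 + 8.9
= 278 + 4.83 + 8.90
= 291.73 mOsm/kg ≈ 291.7 mOsm/kg
Osmolar gap = measured − calculated = 341 − 291.7 = 49.3 mOsm/kg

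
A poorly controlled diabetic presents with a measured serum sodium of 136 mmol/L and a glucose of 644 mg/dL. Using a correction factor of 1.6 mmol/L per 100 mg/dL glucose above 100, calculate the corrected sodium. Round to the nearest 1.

Corrected Na = measured Na + 1.6 · (glucose − 100)/100
= 136 + 1.6 · (644 − 100)/100
= 136 + 8.7
= 144.7 mmol/L

145 mmol/L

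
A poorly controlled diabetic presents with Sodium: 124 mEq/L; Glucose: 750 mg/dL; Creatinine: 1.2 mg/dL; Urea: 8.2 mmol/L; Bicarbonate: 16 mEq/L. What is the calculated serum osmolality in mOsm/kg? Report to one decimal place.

Calculated osmolality = 2·Na + glucose/18 + urea
= 2·124 + 750/18 + 8.2
= 248 + 41.67 + 8.20
= 297.87 mOsm/kg

297.9 mOsm/kg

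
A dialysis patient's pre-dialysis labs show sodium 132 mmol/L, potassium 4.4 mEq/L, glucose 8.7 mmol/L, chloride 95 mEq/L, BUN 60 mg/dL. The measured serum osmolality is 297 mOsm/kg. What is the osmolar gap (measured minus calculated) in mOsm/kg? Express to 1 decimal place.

2.9 mOsm/kg

Calculated osmolality = 2·Na + glucose + BUN/2.8
= 2·132 + 8.7 + 60/2.8
= 264 + 8.70 + 21.43
= 294.13 mOsm/kg ≈ 294.1 mOsm/kg
Osmolar gap = measured − calculated = 297 − 294.1 = 2.9 mOsm/kg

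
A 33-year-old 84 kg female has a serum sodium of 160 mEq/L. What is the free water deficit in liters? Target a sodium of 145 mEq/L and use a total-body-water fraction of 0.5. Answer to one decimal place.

4.3 L

TBW = 0.5 · 84 = 42 L
Free water deficit = TBW · (Na/145 − 1)
= 42 · (160/145 − 1)
= 42 · 0.1034
= 4.34 L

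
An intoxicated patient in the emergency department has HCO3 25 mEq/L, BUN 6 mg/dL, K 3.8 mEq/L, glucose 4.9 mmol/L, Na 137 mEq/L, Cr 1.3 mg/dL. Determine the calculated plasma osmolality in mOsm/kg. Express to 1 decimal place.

Calculated osmolality = 2·Na + glucose + BUN/2.8
= 2·137 + 4.9 + 6/2.8
= 274 + 4.90 + 2.14
= 281.04 mOsm/kg

281.0 mOsm/kg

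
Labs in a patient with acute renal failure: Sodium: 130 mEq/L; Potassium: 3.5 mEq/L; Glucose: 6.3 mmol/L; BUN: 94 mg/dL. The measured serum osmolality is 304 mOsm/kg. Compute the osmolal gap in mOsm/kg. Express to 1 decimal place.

Calculated osmolality = 2·Na + glucose + BUN/2.8
= 2·130 + 6.3 + 94/2.8
= 260 + 6.30 + 33.57
= 299.87 mOsm/kg ≈ 299.9 mOsm/kg
Osmolar gap = measured − calculated = 304 − 299.9 = 4.1 mOsm/kg

4.1 mOsm/kg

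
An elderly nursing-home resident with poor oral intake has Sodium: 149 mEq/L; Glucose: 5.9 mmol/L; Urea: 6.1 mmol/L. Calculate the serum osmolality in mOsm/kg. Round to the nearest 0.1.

Calculated osmolality = 2·Na + glucose + urea
= 2·149 + 5.9 + 6.1
= 298 + 5.90 + 6.10
= 310 mOsm/kg

310.0 mOsm/kg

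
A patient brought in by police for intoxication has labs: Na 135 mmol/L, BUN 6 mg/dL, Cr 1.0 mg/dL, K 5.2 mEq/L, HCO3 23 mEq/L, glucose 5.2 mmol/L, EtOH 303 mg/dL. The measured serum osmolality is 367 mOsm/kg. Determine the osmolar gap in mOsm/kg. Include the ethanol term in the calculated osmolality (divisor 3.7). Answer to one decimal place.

7.8 mOsm/kg

Calculated osmolality = 2·Na + glucose + BUN/2.8 + ethanol/3.7
= 2·135 + 5.2 + 6/2.8 + 303/3.7
= 270 + 5.20 + 2.14 + 81.89
= 359.23 mOsm/kg ≈ 359.2 mOsm/kg
Osmolar gap = measured − calculated = 367 − 359.2 = 7.8 mOsm/kg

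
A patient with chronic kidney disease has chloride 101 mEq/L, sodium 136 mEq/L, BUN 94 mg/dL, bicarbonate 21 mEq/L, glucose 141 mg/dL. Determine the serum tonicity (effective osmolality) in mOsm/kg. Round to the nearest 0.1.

Effective osmolality excludes urea (freely permeant across cell membranes):
2·Na + glucose/18
= 2·136 + 141/18
= 272 + 7.83
= 279.83 mOsm/kg

279.8 mOsm/kg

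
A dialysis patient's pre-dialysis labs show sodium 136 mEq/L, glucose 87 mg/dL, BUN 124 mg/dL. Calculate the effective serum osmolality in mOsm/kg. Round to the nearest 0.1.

Effective osmolality excludes urea (freely permeant across cell membranes):
2·Na + glucose/18
= 2·136 + 87/18
= 272 + 4.83
= 276.83 mOsm/kg

276.8 mOsm/kg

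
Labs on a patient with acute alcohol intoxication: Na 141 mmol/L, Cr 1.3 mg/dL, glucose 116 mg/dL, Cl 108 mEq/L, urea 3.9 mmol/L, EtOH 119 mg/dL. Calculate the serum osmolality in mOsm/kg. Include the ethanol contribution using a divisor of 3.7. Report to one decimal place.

324.5 mOsm/kg

Calculated osmolality = 2·Na + glucose/18 + urea + ethanol/3.7
= 2·141 + 116/18 + 3.9 + 119/3.7
= 282 + 6.44 + 3.90 + 32.16
= 324.5 mOsm/kg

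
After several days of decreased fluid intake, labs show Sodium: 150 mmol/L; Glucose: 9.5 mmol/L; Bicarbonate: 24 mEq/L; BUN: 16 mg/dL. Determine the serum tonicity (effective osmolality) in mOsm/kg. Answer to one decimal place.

Effective osmolality excludes urea (freely permeant across cell membranes):
2·Na + glucose
= 2·150 + 9.5
= 300 + 9.5
= 309.5 mOsm/kg

309.5 mOsm/kg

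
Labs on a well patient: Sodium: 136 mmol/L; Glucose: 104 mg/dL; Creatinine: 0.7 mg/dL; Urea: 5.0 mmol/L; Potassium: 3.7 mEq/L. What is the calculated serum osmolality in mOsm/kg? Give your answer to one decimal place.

Calculated osmolality = 2·Na + glucose/18 + urea
= 2·136 + 104/18 + 5
= 272 + 5.78 + 5
= 282.78 mOsm/kg

282.8 mOsm/kg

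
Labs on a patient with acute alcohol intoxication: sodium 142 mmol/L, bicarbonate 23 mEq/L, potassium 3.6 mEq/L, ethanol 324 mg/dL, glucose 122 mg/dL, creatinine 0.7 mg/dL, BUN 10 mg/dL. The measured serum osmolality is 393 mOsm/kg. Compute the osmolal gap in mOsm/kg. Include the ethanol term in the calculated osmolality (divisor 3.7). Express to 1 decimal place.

Calculated osmolality = 2·Na + glucose/18 + BUN/2.8 + ethanol/3.7
= 2·142 + 122/18 + 10/2.8 + 324/3.7
= 284 + 6.78 + 3.57 + 87.57
= 381.92 mOsm/kg ≈ 381.9 mOsm/kg
Osmolar gap = measured − calculated = 393 − 381.9 = 11.1 mOsm/kg

11.1 mOsm/kg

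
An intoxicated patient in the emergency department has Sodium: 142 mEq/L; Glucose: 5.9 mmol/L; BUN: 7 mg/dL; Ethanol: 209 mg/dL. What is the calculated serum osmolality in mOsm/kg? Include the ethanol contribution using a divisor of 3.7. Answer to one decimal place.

348.9 mOsm/kg

Calculated osmolality = 2·Na + glucose + BUN/2.8 + ethanol/3.7
= 2·142 + 5.9 + 7/2.8 + 209/3.7
= 284 + 5.90 + 2.50 + 56.49
= 348.89 mOsm/kg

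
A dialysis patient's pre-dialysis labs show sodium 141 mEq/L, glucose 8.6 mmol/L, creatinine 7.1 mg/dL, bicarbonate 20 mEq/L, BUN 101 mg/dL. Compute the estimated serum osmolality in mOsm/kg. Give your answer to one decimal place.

Calculated osmolality = 2·Na + glucose + BUN/2.8
= 2·141 + 8.6 + 101/2.8
= 282 + 8.60 + 36.07
= 326.67 mOsm/kg

326.7 mOsm/kg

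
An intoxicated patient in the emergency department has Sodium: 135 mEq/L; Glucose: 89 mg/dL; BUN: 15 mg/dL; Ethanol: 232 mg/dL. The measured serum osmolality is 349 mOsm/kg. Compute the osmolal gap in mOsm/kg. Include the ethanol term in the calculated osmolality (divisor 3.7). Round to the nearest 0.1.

Calculated osmolality = 2·Na + glucose/18 + BUN/2.8 + ethanol/3.7
= 2·135 + 89/18 + 15/2.8 + 232/3.7
= 270 + 4.94 + 5.36 + 62.70
= 343 mOsm/kg ≈ 343.0 mOsm/kg
Osmolar gap = measured − calculated = 349 − 343.0 = 6.0 mOsm/kg

6.0 mOsm/kg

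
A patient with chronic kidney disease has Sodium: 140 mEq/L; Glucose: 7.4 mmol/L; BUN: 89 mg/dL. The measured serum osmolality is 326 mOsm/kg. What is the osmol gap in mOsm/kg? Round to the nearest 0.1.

Calculated osmolality = 2·Na + glucose + BUN/2.8
= 2·140 + 7.4 + 89/2.8
= 280 + 7.40 + 31.79
= 319.19 mOsm/kg ≈ 319.2 mOsm/kg
Osmolar gap = measured − calculated = 326 − 319.2 = 6.8 mOsm/kg

6.8 mOsm/kg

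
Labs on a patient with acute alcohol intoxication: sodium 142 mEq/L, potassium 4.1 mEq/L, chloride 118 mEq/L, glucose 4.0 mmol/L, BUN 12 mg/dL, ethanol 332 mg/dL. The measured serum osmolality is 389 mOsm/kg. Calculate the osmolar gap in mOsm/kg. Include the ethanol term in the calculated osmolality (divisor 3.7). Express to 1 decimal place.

7.0 mOsm/kg

Calculated osmolality = 2·Na + glucose + BUN/2.8 + ethanol/3.7
= 2·142 + 4 + 12/2.8 + 332/3.7
= 284 + 4 + 4.29 + 89.73
= 382.02 mOsm/kg ≈ 382.0 mOsm/kg
Osmolar gap = measured − calculated = 389 − 382.0 = 7.0 mOsm/kg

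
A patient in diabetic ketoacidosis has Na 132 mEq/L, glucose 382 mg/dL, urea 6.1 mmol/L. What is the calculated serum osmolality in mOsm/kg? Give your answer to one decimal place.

Calculated osmolality = 2·Na + glucose/18 + urea
= 2·132 + 382/18 + 6.1
= 264 + 21.22 + 6.10
= 291.32 mOsm/kg

291.3 mOsm/kg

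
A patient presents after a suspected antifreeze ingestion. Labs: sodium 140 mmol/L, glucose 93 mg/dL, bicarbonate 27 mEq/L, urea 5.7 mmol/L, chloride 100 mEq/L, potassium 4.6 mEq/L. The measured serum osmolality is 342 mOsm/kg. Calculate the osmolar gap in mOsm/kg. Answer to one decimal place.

Calculated osmolality = 2·Na + glucose/18 + urea
= 2·140 + 93/18 + 5.7
= 280 + 5.17 + 5.70
= 290.87 mOsm/kg ≈ 290.9 mOsm/kg
Osmolar gap = measured − calculated = 342 − 290.9 = 51.1 mOsm/kg

51.1 mOsm/kg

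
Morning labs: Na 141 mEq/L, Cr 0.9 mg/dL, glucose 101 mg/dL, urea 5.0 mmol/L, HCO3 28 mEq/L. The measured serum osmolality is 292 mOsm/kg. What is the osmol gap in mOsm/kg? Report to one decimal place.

Calculated osmolality = 2·Na + glucose/18 + urea
= 2·141 + 101/18 + 5
= 282 + 5.61 + 5
= 292.61 mOsm/kg ≈ 292.6 mOsm/kg
Osmolar gap = measured − calculated = 292 − 292.6 = -0.6 mOsm/kg

-0.6 mOsm/kg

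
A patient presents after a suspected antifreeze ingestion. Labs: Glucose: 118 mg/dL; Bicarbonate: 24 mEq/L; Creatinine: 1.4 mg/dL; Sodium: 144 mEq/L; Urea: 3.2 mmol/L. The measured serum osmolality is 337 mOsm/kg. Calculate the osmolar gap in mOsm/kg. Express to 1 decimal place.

Calculated osmolality = 2·Na + glucose/18 + urea
= 2·144 + 118/18 + 3.2
= 288 + 6.56 + 3.20
= 297.76 mOsm/kg ≈ 297.8 mOsm/kg
Osmolar gap = measured − calculated = 337 − 297.8 = 39.2 mOsm/kg

39.2 mOsm/kg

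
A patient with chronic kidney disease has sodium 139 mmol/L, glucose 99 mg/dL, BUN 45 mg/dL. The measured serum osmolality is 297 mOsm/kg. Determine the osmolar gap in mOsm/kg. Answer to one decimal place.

-2.6 mOsm/kg

Calculated osmolality = 2·Na + glucose/18 + BUN/2.8
= 2·139 + 99/18 + 45/2.8
= 278 + 5.50 + 16.07
= 299.57 mOsm/kg ≈ 299.6 mOsm/kg
Osmolar gap = measured − calculated = 297 − 299.6 = -2.6 mOsm/kg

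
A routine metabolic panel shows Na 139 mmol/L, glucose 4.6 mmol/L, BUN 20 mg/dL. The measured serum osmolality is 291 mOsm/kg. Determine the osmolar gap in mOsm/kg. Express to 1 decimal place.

1.3 mOsm/kg

Calculated osmolality = 2·Na + glucose + BUN/2.8
= 2·139 + 4.6 + 20/2.8
= 278 + 4.60 + 7.14
= 289.74 mOsm/kg ≈ 289.7 mOsm/kg
Osmolar gap = measured − calculated = 291 − 289.7 = 1.3 mOsm/kg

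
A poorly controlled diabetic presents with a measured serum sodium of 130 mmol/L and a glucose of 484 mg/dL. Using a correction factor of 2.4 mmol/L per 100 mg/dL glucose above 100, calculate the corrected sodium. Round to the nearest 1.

Corrected Na = measured Na + 2.4 · (glucose − 100)/100
= 130 + 2.4 · (484 − 100)/100
= 130 + 9.2
= 139.2 mmol/L

139 mmol/L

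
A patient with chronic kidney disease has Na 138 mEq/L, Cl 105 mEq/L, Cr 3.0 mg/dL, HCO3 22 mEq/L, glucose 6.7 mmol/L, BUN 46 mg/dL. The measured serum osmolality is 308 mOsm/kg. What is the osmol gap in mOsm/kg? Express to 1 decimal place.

8.9 mOsm/kg

Calculated osmolality = 2·Na + glucose + BUN/2.8
= 2·138 + 6.7 + 46/2.8
= 276 + 6.70 + 16.43
= 299.13 mOsm/kg ≈ 299.1 mOsm/kg
Osmolar gap = measured − calculated = 308 − 299.1 = 8.9 mOsm/kg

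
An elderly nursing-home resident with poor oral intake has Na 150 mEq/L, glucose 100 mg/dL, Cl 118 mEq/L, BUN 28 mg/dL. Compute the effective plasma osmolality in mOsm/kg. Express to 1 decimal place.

305.6 mOsm/kg

Effective osmolality excludes urea (freely permeant across cell membranes):
2·Na + glucose/18
= 2·150 + 100/18
= 300 + 5.56
= 305.56 mOsm/kg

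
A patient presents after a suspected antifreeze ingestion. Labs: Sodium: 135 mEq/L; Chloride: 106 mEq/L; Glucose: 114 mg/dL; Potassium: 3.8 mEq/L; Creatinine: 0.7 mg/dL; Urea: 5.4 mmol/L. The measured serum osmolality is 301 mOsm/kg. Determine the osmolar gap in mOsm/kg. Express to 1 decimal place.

Calculated osmolality = 2·Na + glucose/18 + urea
= 2·135 + 114/18 + 5.4
= 270 + 6.33 + 5.40
= 281.73 mOsm/kg ≈ 281.7 mOsm/kg
Osmolar gap = measured − calculated = 301 − 281.7 = 19.3 mOsm/kg

19.3 mOsm/kg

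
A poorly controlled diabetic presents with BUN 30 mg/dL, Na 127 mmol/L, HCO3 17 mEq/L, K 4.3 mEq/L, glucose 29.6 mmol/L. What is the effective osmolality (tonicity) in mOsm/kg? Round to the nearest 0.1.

Effective osmolality excludes urea (freely permeant across cell membranes):
2·Na + glucose
= 2·127 + 29.6
= 254 + 29.6
= 283.6 mOsm/kg

283.6 mOsm/kg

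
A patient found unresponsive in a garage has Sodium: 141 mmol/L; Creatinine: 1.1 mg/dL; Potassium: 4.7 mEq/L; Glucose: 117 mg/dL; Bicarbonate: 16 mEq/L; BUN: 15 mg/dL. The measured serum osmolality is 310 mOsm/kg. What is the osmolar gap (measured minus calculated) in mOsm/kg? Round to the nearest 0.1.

16.1 mOsm/kg

Calculated osmolality = 2·Na + glucose/18 + BUN/2.8
= 2·141 + 117/18 + 15/2.8
= 282 + 6.50 + 5.36
= 293.86 mOsm/kg ≈ 293.9 mOsm/kg
Osmolar gap = measured − calculated = 310 − 293.9 = 16.1 mOsm/kg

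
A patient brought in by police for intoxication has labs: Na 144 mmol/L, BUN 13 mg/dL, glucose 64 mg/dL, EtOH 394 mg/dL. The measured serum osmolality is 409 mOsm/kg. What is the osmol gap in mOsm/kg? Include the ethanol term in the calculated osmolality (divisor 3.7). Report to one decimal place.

Calculated osmolality = 2·Na + glucose/18 + BUN/2.8 + ethanol/3.7
= 2·144 + 64/18 + 13/2.8 + 394/3.7
= 288 + 3.56 + 4.64 + 106.49
= 402.69 mOsm/kg ≈ 402.7 mOsm/kg
Osmolar gap = measured − calculated = 409 − 402.7 = 6.3 mOsm/kg

6.3 mOsm/kg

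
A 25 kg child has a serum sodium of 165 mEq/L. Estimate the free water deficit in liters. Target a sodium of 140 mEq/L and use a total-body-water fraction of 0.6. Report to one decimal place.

2.7 L

TBW = 0.6 · 25 = 15 L
Free water deficit = TBW · (Na/140 − 1)
= 15 · (165/140 − 1)
= 15 · 0.1786
= 2.68 L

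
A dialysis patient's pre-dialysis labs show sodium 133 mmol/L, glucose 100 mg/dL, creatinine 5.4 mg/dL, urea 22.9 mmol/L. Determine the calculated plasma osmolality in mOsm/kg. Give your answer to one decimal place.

Calculated osmolality = 2·Na + glucose/18 + urea
= 2·133 + 100/18 + 22.9
= 266 + 5.56 + 22.90
= 294.46 mOsm/kg

294.5 mOsm/kg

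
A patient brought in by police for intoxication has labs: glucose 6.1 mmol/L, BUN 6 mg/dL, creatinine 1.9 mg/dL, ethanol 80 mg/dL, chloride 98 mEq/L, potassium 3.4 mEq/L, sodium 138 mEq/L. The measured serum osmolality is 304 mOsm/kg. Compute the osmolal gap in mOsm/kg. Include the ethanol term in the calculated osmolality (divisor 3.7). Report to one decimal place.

Calculated osmolality = 2·Na + glucose + BUN/2.8 + ethanol/3.7
= 2·138 + 6.1 + 6/2.8 + 80/3.7
= 276 + 6.10 + 2.14 + 21.62
= 305.86 mOsm/kg ≈ 305.9 mOsm/kg
Osmolar gap = measured − calculated = 304 − 305.9 = -1.9 mOsm/kg

-1.9 mOsm/kg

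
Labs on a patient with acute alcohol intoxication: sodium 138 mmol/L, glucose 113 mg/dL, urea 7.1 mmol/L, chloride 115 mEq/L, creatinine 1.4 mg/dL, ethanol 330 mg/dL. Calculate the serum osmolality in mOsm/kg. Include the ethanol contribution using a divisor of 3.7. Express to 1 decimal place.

Calculated osmolality = 2·Na + glucose/18 + urea + ethanol/3.7
= 2·138 + 113/18 + 7.1 + 330/3.7
= 276 + 6.28 + 7.10 + 89.19
= 378.57 mOsm/kg

378.6 mOsm/kg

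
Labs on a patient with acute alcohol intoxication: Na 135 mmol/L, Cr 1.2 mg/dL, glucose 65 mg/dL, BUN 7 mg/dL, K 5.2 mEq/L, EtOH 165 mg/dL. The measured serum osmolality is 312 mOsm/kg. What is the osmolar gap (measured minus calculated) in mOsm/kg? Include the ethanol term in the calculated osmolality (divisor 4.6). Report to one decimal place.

Calculated osmolality = 2·Na + glucose/18 + BUN/2.8 + ethanol/4.6
= 2·135 + 65/18 + 7/2.8 + 165/4.6
= 270 + 3.61 + 2.50 + 35.87
= 311.98 mOsm/kg ≈ 312.0 mOsm/kg
Osmolar gap = measured − calculated = 312 − 312.0 = 0.0 mOsm/kg

0.0 mOsm/kg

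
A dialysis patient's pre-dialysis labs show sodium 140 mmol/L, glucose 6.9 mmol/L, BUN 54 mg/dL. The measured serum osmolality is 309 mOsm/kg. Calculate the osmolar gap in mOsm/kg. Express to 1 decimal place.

2.8 mOsm/kg

Calculated osmolality = 2·Na + glucose + BUN/2.8
= 2·140 + 6.9 + 54/2.8
= 280 + 6.90 + 19.29
= 306.19 mOsm/kg ≈ 306.2 mOsm/kg
Osmolar gap = measured − calculated = 309 − 306.2 = 2.8 mOsm/kg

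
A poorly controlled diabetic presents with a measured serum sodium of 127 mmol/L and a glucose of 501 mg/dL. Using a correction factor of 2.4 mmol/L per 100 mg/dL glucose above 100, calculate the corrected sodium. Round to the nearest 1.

Corrected Na = measured Na + 2.4 · (glucose − 100)/100
= 127 + 2.4 · (501 − 100)/100
= 127 + 9.6
= 136.6 mmol/L

137 mmol/L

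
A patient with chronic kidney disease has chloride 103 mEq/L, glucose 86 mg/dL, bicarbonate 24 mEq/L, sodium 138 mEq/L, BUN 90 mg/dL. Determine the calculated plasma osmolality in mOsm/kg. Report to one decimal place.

312.9 mOsm/kg

Calculated osmolality = 2·Na + glucose/18 + BUN/2.8
= 2·138 + 86/18 + 90/2.8
= 276 + 4.78 + 32.14
= 312.92 mOsm/kg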